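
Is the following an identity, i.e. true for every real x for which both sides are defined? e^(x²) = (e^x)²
Claim: e^(x²) = (e^x)².
Test a specific point where both sides are defined: x = -1.
LHS = e^(x²) ≈ 2.7183
RHS = (e^x)² ≈ 0.1353
Since 2.7183 ≠ 0.1353, the equation fails at this point, so it cannot hold for every real x for which both sides are defined.
(e^x)² = e^(2x), and 2x ≠ x² in general.

Conclusion: No, this is NOT an identity.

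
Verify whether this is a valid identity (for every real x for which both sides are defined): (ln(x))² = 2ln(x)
Claim: (ln(x))² = 2ln(x).
Test a specific point where both sides are defined: x = 2.
LHS = (ln(x))² ≈ 0.4805
RHS = 2ln(x) ≈ 1.3863
Since 0.4805 ≠ 1.3863, the equation fails at this point, so it cannot hold for every real x for which both sides are defined.
2ln(x) equals ln(x²), which is not the same as (ln x)².

Conclusion: No, this is NOT an identity.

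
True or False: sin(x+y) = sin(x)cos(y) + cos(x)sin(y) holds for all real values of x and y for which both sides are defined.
Claim: sin(x+y) = sin(x)cos(y) + cos(x)sin(y).
Reasoning: By Euler's formula e^(i(x+y)) = e^(ix)·e^(iy) = (cos x + i·sin x)(cos y + i·sin y). The imaginary part of the left side is sin(x+y); the imaginary part of the product is sin(x)cos(y) + cos(x)sin(y).
So the two sides agree for all real values of x and y for which both sides are defined.

Conclusion: True.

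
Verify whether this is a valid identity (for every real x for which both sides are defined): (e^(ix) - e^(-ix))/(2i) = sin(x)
Yes, this is an identity.

Claim: (e^(ix) - e^(-ix))/(2i) = sin(x).
Reasoning: By Euler's formula e^(ix) = cos(x) + i·sin(x) and e^(-ix) = cos(x) - i·sin(x). Subtracting cancels the cosine terms: e^(ix) - e^(-ix) = 2i·sin(x); divide by 2i.
So the two sides agree for every real x for which both sides are defined.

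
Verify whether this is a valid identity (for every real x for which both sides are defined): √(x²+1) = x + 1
No, this is NOT an identity.

Claim: √(x²+1) = x + 1.
Test a specific point where both sides are defined: x = 3/2.
LHS = √(x²+1) ≈ 1.8028
RHS = x + 1 ≈ 2.5000
Since 1.8028 ≠ 2.5000, the equation fails at this point, so it cannot hold for every real x for which both sides are defined.
(x+1)² = x² + 2x + 1 ≠ x² + 1 unless x = 0.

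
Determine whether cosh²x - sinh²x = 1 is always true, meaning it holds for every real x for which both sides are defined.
Yes, this is an identity.

Claim: cosh²x - sinh²x = 1.
Reasoning: With cosh(x) = (e^x + e^-x)/2 and sinh(x) = (e^x - e^-x)/2: cosh²x = (e^(2x) + 2 + e^(-2x))/4 and sinh²x = (e^(2x) - 2 + e^(-2x))/4. Subtracting leaves 4/4 = 1.
So the two sides agree for every real x for which both sides are defined.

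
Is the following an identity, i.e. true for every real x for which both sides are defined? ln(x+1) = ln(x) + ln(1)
Claim: ln(x+1) = ln(x) + ln(1).
Test a specific point where both sides are defined: x = 3/2.
LHS = ln(x+1) ≈ 0.9163
RHS = ln(x) + ln(1) ≈ 0.4055
Since 0.9163 ≠ 0.4055, the equation fails at this point, so it cannot hold for every real x for which both sides are defined.
ln(1) = 0, so the right side is just ln(x), which differs from ln(x+1).

Conclusion: No, this is NOT an identity.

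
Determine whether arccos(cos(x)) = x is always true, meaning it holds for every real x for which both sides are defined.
Claim: arccos(cos(x)) = x.
Test a specific point where both sides are defined: x = -π/6.
LHS = arccos(cos(x)) ≈ 0.5236
RHS = x ≈ -0.5236
Since 0.5236 ≠ -0.5236, the equation fails at this point, so it cannot hold for every real x for which both sides are defined.
arccos only returns values in [0, π], so arccos(cos(x)) = x holds only for x in that interval, not for all real x.

Conclusion: No, this is NOT an identity.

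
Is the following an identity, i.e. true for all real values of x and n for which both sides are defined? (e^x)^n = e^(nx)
Yes, this is an identity.

Claim: (e^x)^n = e^(nx).
Reasoning: e^x is a positive real number, and for a positive base B and real exponent n, B^n = e^(n·ln B). With B = e^x, ln B = x, so (e^x)^n = e^(n·x).
So the two sides agree for all real values of x and n for which both sides are defined.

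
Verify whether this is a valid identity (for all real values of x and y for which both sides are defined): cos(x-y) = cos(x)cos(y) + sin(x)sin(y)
Claim: cos(x-y) = cos(x)cos(y) + sin(x)sin(y).
Reasoning: Replace y by -y in cos(x+y) = cos(x)cos(y) - sin(x)sin(y) and use cos(-y) = cos(y), sin(-y) = -sin(y): cos(x-y) = cos(x)cos(y) + sin(x)sin(y).
So the two sides agree for all real values of x and y for which both sides are defined.

Conclusion: Yes, this is an identity.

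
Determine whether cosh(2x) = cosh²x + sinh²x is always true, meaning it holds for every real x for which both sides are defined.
Claim: cosh(2x) = cosh²x + sinh²x.
Reasoning: cosh²x = (e^(2x) + 2 + e^(-2x))/4 and sinh²x = (e^(2x) - 2 + e^(-2x))/4. Adding gives (2e^(2x) + 2e^(-2x))/4 = (e^(2x) + e^(-2x))/2 = cosh(2x).
So the two sides agree for every real x for which both sides are defined.

Conclusion: Yes, this is an identity.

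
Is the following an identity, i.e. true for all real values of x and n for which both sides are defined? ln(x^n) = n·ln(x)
Claim: ln(x^n) = n·ln(x).
Reasoning: The right side requires x > 0. For x > 0, x^n = (e^(ln x))^n = e^(n·ln x), so taking ln of both sides gives ln(x^n) = n·ln(x).
So the two sides agree for all real values of x and n for which both sides are defined.

Conclusion: Yes, this is an identity.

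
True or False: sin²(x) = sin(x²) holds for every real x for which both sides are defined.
Claim: sin²(x) = sin(x²).
Test a specific point where both sides are defined: x = π.
LHS = sin²(x) ≈ 0.0000
RHS = sin(x²) ≈ -0.4303
Since 0.0000 ≠ -0.4303, the equation fails at this point, so it cannot hold for every real x for which both sides are defined.
sin²(x) means (sin x)², squaring the output; sin(x²) squares the input. These are different functions.

Conclusion: False.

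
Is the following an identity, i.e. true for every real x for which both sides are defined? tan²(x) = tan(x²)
No, this is NOT an identity.

Claim: tan²(x) = tan(x²).
Test a specific point where both sides are defined: x = -π/3.
LHS = tan²(x) ≈ 3.0000
RHS = tan(x²) ≈ 1.9485
Since 3.0000 ≠ 1.9485, the equation fails at this point, so it cannot hold for every real x for which both sides are defined.
tan²(x) means (tan x)², squaring the output; tan(x²) squares the input. These are different functions.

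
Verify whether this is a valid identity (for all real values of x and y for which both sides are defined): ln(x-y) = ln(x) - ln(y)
No, this is NOT an identity.

Claim: ln(x-y) = ln(x) - ln(y).
Test a specific point where both sides are defined: x = 5, y = 3/2.
LHS = ln(x-y) ≈ 1.2528
RHS = ln(x) - ln(y) ≈ 1.2040
Since 1.2528 ≠ 1.2040, the equation fails at this point, so it cannot hold for all real values of x and y for which both sides are defined.
ln(x) - ln(y) = ln(x/y), not ln(x-y).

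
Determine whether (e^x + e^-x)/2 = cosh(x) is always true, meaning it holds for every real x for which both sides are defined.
Claim: (e^x + e^-x)/2 = cosh(x).
Reasoning: This is exactly the definition of the hyperbolic cosine: cosh(x) := (e^x + e^-x)/2.
So the two sides agree for every real x for which both sides are defined.

Conclusion: Yes, this is an identity.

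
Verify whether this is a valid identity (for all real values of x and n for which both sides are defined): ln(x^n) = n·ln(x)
Claim: ln(x^n) = n·ln(x).
Reasoning: The right side requires x > 0. For x > 0, x^n = (e^(ln x))^n = e^(n·ln x), so taking ln of both sides gives ln(x^n) = n·ln(x).
So the two sides agree for all real values of x and n for which both sides are defined.

Conclusion: Yes, this is an identity.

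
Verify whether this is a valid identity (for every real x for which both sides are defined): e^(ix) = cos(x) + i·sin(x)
Claim: e^(ix) = cos(x) + i·sin(x).
Reasoning: Euler's formula. Expand e^(ix) = Σ (ix)^k / k!. Since i² = -1, the even-k terms are Σ (-1)^m x^(2m)/(2m)! = cos(x) and the odd-k terms are i · Σ (-1)^m x^(2m+1)/(2m+1)! = i·sin(x).
So the two sides agree for every real x for which both sides are defined.

Conclusion: Yes, this is an identity.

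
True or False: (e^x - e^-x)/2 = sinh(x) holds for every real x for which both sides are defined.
Claim: (e^x - e^-x)/2 = sinh(x).
Reasoning: This is exactly the definition of the hyperbolic sine: sinh(x) := (e^x - e^-x)/2.
So the two sides agree for every real x for which both sides are defined.

Conclusion: True.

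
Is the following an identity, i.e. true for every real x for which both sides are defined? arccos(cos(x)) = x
No, this is NOT an identity.

Claim: arccos(cos(x)) = x.
Test a specific point where both sides are defined: x = -π/3.
LHS = arccos(cos(x)) ≈ 1.0472
RHS = x ≈ -1.0472
Since 1.0472 ≠ -1.0472, the equation fails at this point, so it cannot hold for every real x for which both sides are defined.
arccos only returns values in [0, π], so arccos(cos(x)) = x holds only for x in that interval, not for all real x.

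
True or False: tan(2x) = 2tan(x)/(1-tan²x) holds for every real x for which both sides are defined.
True.

Claim: tan(2x) = 2tan(x)/(1-tan²x).
Reasoning: tan(2x) = sin(2x)/cos(2x) = 2sin(x)cos(x) / (cos²x - sin²x). Divide numerator and denominator by cos²x: 2tan(x) / (1 - tan²x).
So the two sides agree for every real x for which both sides are defined.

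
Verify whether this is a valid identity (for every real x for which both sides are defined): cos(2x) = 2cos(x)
Claim: cos(2x) = 2cos(x).
Test a specific point where both sides are defined: x = π/2.
LHS = cos(2x) ≈ -1.0000
RHS = 2cos(x) ≈ 0.0000
Since -1.0000 ≠ 0.0000, the equation fails at this point, so it cannot hold for every real x for which both sides are defined.
The correct double-angle formula is cos(2x) = cos²x - sin²x.

Conclusion: No, this is NOT an identity.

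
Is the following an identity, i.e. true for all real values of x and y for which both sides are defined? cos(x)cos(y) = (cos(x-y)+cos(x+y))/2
Claim: cos(x)cos(y) = (cos(x-y)+cos(x+y))/2.
Reasoning: cos(x-y) = cos(x)cos(y) + sin(x)sin(y) and cos(x+y) = cos(x)cos(y) - sin(x)sin(y). Adding, cos(x-y) + cos(x+y) = 2cos(x)cos(y); divide by 2.
So the two sides agree for all real values of x and y for which both sides are defined.

Conclusion: Yes, this is an identity.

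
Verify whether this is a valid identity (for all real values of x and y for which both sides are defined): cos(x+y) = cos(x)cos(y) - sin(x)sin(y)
Yes, this is an identity.

Claim: cos(x+y) = cos(x)cos(y) - sin(x)sin(y).
Reasoning: By Euler's formula e^(i(x+y)) = e^(ix)·e^(iy) = (cos x + i·sin x)(cos y + i·sin y). The real part of the left side is cos(x+y); the real part of the product is cos(x)cos(y) - sin(x)sin(y) (since i·i = -1).
So the two sides agree for all real values of x and y for which both sides are defined.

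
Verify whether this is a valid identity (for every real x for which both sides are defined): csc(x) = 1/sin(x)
Yes, this is an identity.

Claim: csc(x) = 1/sin(x).
Reasoning: csc(x) is by definition the reciprocal of sin(x), wherever sin(x) ≠ 0.
So the two sides agree for every real x for which both sides are defined.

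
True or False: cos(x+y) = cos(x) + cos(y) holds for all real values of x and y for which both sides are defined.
False.

Claim: cos(x+y) = cos(x) + cos(y).
Test a specific point where both sides are defined: x = 2π/3, y = π.
LHS = cos(x+y) ≈ 0.5000
RHS = cos(x) + cos(y) ≈ -1.5000
Since 0.5000 ≠ -1.5000, the equation fails at this point, so it cannot hold for all real values of x and y for which both sides are defined.
The correct expansion is cos(x+y) = cos(x)cos(y) - sin(x)sin(y); cosine is not additive.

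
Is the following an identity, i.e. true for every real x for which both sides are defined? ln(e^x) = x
Yes, this is an identity.

Claim: ln(e^x) = x.
Reasoning: ln is the inverse of the exponential: ln(e^x) asks for the exponent p with e^p = e^x, and since e^p is one-to-one that exponent is p = x.
So the two sides agree for every real x for which both sides are defined.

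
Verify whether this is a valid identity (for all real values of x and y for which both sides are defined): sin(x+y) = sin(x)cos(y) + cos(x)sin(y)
Claim: sin(x+y) = sin(x)cos(y) + cos(x)sin(y).
Reasoning: By Euler's formula e^(i(x+y)) = e^(ix)·e^(iy) = (cos x + i·sin x)(cos y + i·sin y). The imaginary part of the left side is sin(x+y); the imaginary part of the product is sin(x)cos(y) + cos(x)sin(y).
So the two sides agree for all real values of x and y for which both sides are defined.

Conclusion: Yes, this is an identity.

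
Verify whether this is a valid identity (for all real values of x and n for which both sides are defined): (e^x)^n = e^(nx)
Yes, this is an identity.

Claim: (e^x)^n = e^(nx).
Reasoning: e^x is a positive real number, and for a positive base B and real exponent n, B^n = e^(n·ln B). With B = e^x, ln B = x, so (e^x)^n = e^(n·x).
So the two sides agree for all real values of x and n for which both sides are defined.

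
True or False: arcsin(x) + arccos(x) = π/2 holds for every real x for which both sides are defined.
True.

Claim: arcsin(x) + arccos(x) = π/2.
Reasoning: Both sides are defined for -1 ≤ x ≤ 1. Let θ = arcsin(x), so sin θ = x and θ ∈ [-π/2, π/2]. Then cos(π/2 - θ) = sin θ = x and π/2 - θ ∈ [0, π], which is exactly the range of arccos, so arccos(x) = π/2 - θ. Adding: arcsin(x) + arccos(x) = θ + (π/2 - θ) = π/2.
So the two sides agree for every real x for which both sides are defined.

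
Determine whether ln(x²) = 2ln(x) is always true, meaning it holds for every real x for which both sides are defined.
Claim: ln(x²) = 2ln(x).
Reasoning: The right side requires x > 0. For x > 0, x² = (e^(ln x))² = e^(2ln x), so ln(x²) = 2ln(x). (For x < 0 the right side is undefined, so those values are outside the claim.)
So the two sides agree for every real x for which both sides are defined.

Conclusion: Yes, this is an identity.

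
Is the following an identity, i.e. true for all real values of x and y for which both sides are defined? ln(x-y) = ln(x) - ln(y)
No, this is NOT an identity.

Claim: ln(x-y) = ln(x) - ln(y).
Test a specific point where both sides are defined: x = 1, y = 1/2.
LHS = ln(x-y) ≈ -0.6931
RHS = ln(x) - ln(y) ≈ 0.6931
Since -0.6931 ≠ 0.6931, the equation fails at this point, so it cannot hold for all real values of x and y for which both sides are defined.
ln(x) - ln(y) = ln(x/y), not ln(x-y).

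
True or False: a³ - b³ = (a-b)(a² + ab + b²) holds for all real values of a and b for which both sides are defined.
Claim: a³ - b³ = (a-b)(a² + ab + b²).
Reasoning: Expand the right side: (a-b)(a² + ab + b²) = a³ + a²b + ab² - a²b - ab² - b³ = a³ - b³ (the middle terms cancel in pairs).
So the two sides agree for all real values of a and b for which both sides are defined.

Conclusion: True.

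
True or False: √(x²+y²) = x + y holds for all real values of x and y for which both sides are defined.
False.

Claim: √(x²+y²) = x + y.
Test a specific point where both sides are defined: x = -1, y = 4.
LHS = √(x²+y²) ≈ 4.1231
RHS = x + y ≈ 3.0000
Since 4.1231 ≠ 3.0000, the equation fails at this point, so it cannot hold for all real values of x and y for which both sides are defined.
(x+y)² = x² + 2xy + y², not x² + y², so the square root does not split this way.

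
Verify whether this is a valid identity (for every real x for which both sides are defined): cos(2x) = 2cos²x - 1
Yes, this is an identity.

Claim: cos(2x) = 2cos²x - 1.
Reasoning: cos(2x) = cos²x - sin²x. Replace sin²x by 1 - cos²x: cos²x - (1 - cos²x) = 2cos²x - 1.
So the two sides agree for every real x for which both sides are defined.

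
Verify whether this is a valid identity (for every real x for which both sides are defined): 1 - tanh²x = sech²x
Yes, this is an identity.

Claim: 1 - tanh²x = sech²x.
Reasoning: Divide cosh²x - sinh²x = 1 through by cosh²x (never zero): 1 - tanh²x = 1/cosh²x = sech²x.
So the two sides agree for every real x for which both sides are defined.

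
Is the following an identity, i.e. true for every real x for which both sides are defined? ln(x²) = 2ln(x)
Claim: ln(x²) = 2ln(x).
Reasoning: The right side requires x > 0. For x > 0, x² = (e^(ln x))² = e^(2ln x), so ln(x²) = 2ln(x). (For x < 0 the right side is undefined, so those values are outside the claim.)
So the two sides agree for every real x for which both sides are defined.

Conclusion: Yes, this is an identity.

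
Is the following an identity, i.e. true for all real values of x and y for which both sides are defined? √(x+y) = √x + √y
Claim: √(x+y) = √x + √y.
Test a specific point where both sides are defined: x = 3, y = 3/2.
LHS = √(x+y) ≈ 2.1213
RHS = √x + √y ≈ 2.9568
Since 2.1213 ≠ 2.9568, the equation fails at this point, so it cannot hold for all real values of x and y for which both sides are defined.
Squaring the right side gives x + 2√(xy) + y, not x + y.

Conclusion: No, this is NOT an identity.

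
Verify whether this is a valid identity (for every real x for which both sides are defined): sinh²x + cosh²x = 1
No, this is NOT an identity.

Claim: sinh²x + cosh²x = 1.
Test a specific point where both sides are defined: x = 2.
LHS = sinh²x + cosh²x ≈ 27.3082
RHS = 1 ≈ 1.0000
Since 27.3082 ≠ 1.0000, the equation fails at this point, so it cannot hold for every real x for which both sides are defined.
The correct hyperbolic identity is cosh²x - sinh²x = 1 (a difference); the sum sinh²x + cosh²x equals cosh(2x).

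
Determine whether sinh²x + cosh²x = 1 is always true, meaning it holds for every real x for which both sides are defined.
Claim: sinh²x + cosh²x = 1.
Test a specific point where both sides are defined: x = -2.
LHS = sinh²x + cosh²x ≈ 27.3082
RHS = 1 ≈ 1.0000
Since 27.3082 ≠ 1.0000, the equation fails at this point, so it cannot hold for every real x for which both sides are defined.
The correct hyperbolic identity is cosh²x - sinh²x = 1 (a difference); the sum sinh²x + cosh²x equals cosh(2x).

Conclusion: No, this is NOT an identity.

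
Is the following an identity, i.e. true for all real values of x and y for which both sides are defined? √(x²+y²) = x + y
No, this is NOT an identity.

Claim: √(x²+y²) = x + y.
Test a specific point where both sides are defined: x = 3/2, y = 5.
LHS = √(x²+y²) ≈ 5.2202
RHS = x + y ≈ 6.5000
Since 5.2202 ≠ 6.5000, the equation fails at this point, so it cannot hold for all real values of x and y for which both sides are defined.
(x+y)² = x² + 2xy + y², not x² + y², so the square root does not split this way.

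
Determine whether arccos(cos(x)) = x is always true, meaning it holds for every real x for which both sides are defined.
No, this is NOT an identity.

Claim: arccos(cos(x)) = x.
Test a specific point where both sides are defined: x = -π/3.
LHS = arccos(cos(x)) ≈ 1.0472
RHS = x ≈ -1.0472
Since 1.0472 ≠ -1.0472, the equation fails at this point, so it cannot hold for every real x for which both sides are defined.
arccos only returns values in [0, π], so arccos(cos(x)) = x holds only for x in that interval, not for all real x.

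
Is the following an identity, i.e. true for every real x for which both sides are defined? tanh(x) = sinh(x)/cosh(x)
Claim: tanh(x) = sinh(x)/cosh(x).
Reasoning: tanh(x) is defined as sinh(x)/cosh(x) = (e^x - e^-x)/(e^x + e^-x); cosh(x) ≥ 1 is never zero, so this holds for every real x.
So the two sides agree for every real x for which both sides are defined.

Conclusion: Yes, this is an identity.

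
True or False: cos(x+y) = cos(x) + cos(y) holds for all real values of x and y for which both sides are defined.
False.

Claim: cos(x+y) = cos(x) + cos(y).
Test a specific point where both sides are defined: x = π/3, y = 3π/4.
LHS = cos(x+y) ≈ -0.9659
RHS = cos(x) + cos(y) ≈ -0.2071
Since -0.9659 ≠ -0.2071, the equation fails at this point, so it cannot hold for all real values of x and y for which both sides are defined.
The correct expansion is cos(x+y) = cos(x)cos(y) - sin(x)sin(y); cosine is not additive.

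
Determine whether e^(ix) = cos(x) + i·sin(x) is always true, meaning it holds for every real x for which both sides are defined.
Yes, this is an identity.

Claim: e^(ix) = cos(x) + i·sin(x).
Reasoning: Euler's formula. Expand e^(ix) = Σ (ix)^k / k!. Since i² = -1, the even-k terms are Σ (-1)^m x^(2m)/(2m)! = cos(x) and the odd-k terms are i · Σ (-1)^m x^(2m+1)/(2m+1)! = i·sin(x).
So the two sides agree for every real x for which both sides are defined.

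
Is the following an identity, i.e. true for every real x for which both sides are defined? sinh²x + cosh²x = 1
Claim: sinh²x + cosh²x = 1.
Test a specific point where both sides are defined: x = -2.
LHS = sinh²x + cosh²x ≈ 27.3082
RHS = 1 ≈ 1.0000
Since 27.3082 ≠ 1.0000, the equation fails at this point, so it cannot hold for every real x for which both sides are defined.
The correct hyperbolic identity is cosh²x - sinh²x = 1 (a difference); the sum sinh²x + cosh²x equals cosh(2x).

Conclusion: No, this is NOT an identity.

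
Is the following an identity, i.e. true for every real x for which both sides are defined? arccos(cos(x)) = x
No, this is NOT an identity.

Claim: arccos(cos(x)) = x.
Test a specific point where both sides are defined: x = -π/4.
LHS = arccos(cos(x)) ≈ 0.7854
RHS = x ≈ -0.7854
Since 0.7854 ≠ -0.7854, the equation fails at this point, so it cannot hold for every real x for which both sides are defined.
arccos only returns values in [0, π], so arccos(cos(x)) = x holds only for x in that interval, not for all real x.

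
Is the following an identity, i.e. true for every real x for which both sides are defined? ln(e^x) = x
Yes, this is an identity.

Claim: ln(e^x) = x.
Reasoning: ln is the inverse of the exponential: ln(e^x) asks for the exponent p with e^p = e^x, and since e^p is one-to-one that exponent is p = x.
So the two sides agree for every real x for which both sides are defined.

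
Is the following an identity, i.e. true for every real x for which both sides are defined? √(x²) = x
Claim: √(x²) = x.
Test a specific point where both sides are defined: x = -2.
LHS = √(x²) ≈ 2.0000
RHS = x ≈ -2.0000
Since 2.0000 ≠ -2.0000, the equation fails at this point, so it cannot hold for every real x for which both sides are defined.
√(x²) = |x|, which differs from x whenever x < 0 (both sides are defined for every real x).

Conclusion: No, this is NOT an identity.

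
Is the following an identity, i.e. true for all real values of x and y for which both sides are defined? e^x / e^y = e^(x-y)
Claim: e^x / e^y = e^(x-y).
Reasoning: 1/e^y = e^(-y), so e^x / e^y = e^x · e^(-y) = e^(x + (-y)) = e^(x-y) by the product rule for exponents.
So the two sides agree for all real values of x and y for which both sides are defined.

Conclusion: Yes, this is an identity.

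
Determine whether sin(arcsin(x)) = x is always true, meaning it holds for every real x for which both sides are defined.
Claim: sin(arcsin(x)) = x.
Reasoning: For -1 ≤ x ≤ 1 (where arcsin is defined), arcsin(x) is by definition an angle whose sine equals x. Taking the sine of that angle returns x. (Note the other order, arcsin(sin x) = x, is NOT an identity.)
So the two sides agree for every real x for which both sides are defined.

Conclusion: Yes, this is an identity.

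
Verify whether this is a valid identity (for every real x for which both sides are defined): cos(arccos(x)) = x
Yes, this is an identity.

Claim: cos(arccos(x)) = x.
Reasoning: For -1 ≤ x ≤ 1 (where arccos is defined), arccos(x) is by definition an angle whose cosine equals x. Taking the cosine of that angle returns x. (Note the other order, arccos(cos x) = x, is NOT an identity.)
So the two sides agree for every real x for which both sides are defined.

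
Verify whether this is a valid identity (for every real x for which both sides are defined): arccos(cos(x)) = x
Claim: arccos(cos(x)) = x.
Test a specific point where both sides are defined: x = -π/2.
LHS = arccos(cos(x)) ≈ 1.5708
RHS = x ≈ -1.5708
Since 1.5708 ≠ -1.5708, the equation fails at this point, so it cannot hold for every real x for which both sides are defined.
arccos only returns values in [0, π], so arccos(cos(x)) = x holds only for x in that interval, not for all real x.

Conclusion: No, this is NOT an identity.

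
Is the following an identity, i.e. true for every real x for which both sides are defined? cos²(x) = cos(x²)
Claim: cos²(x) = cos(x²).
Test a specific point where both sides are defined: x = π/2.
LHS = cos²(x) ≈ 0.0000
RHS = cos(x²) ≈ -0.7812
Since 0.0000 ≠ -0.7812, the equation fails at this point, so it cannot hold for every real x for which both sides are defined.
cos²(x) means (cos x)², squaring the output; cos(x²) squares the input. These are different functions.

Conclusion: No, this is NOT an identity.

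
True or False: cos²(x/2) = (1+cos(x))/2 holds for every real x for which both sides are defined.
True.

Claim: cos²(x/2) = (1+cos(x))/2.
Reasoning: Use cos(2θ) = 2cos²θ - 1 with θ = x/2: cos(x) = 2cos²(x/2) - 1. Solving for cos²(x/2) gives (1 + cos(x))/2.
So the two sides agree for every real x for which both sides are defined.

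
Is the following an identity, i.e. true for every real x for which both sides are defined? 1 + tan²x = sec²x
Yes, this is an identity.

Claim: 1 + tan²x = sec²x.
Reasoning: Start from sin²x + cos²x = 1 and divide every term by cos²x (allowed wherever tan x and sec x are defined): tan²x + 1 = 1/cos²x = sec²x.
So the two sides agree for every real x for which both sides are defined.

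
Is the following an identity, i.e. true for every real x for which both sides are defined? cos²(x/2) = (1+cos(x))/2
Claim: cos²(x/2) = (1+cos(x))/2.
Reasoning: Use cos(2θ) = 2cos²θ - 1 with θ = x/2: cos(x) = 2cos²(x/2) - 1. Solving for cos²(x/2) gives (1 + cos(x))/2.
So the two sides agree for every real x for which both sides are defined.

Conclusion: Yes, this is an identity.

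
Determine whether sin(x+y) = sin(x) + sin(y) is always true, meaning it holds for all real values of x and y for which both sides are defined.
Claim: sin(x+y) = sin(x) + sin(y).
Test a specific point where both sides are defined: x = 2π/3, y = π/3.
LHS = sin(x+y) ≈ 0.0000
RHS = sin(x) + sin(y) ≈ 1.7321
Since 0.0000 ≠ 1.7321, the equation fails at this point, so it cannot hold for all real values of x and y for which both sides are defined.
The correct expansion is sin(x+y) = sin(x)cos(y) + cos(x)sin(y); sine is not additive.

Conclusion: No, this is NOT an identity.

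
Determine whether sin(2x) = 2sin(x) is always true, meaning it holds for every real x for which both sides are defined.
No, this is NOT an identity.

Claim: sin(2x) = 2sin(x).
Test a specific point where both sides are defined: x = -π/3.
LHS = sin(2x) ≈ -0.8660
RHS = 2sin(x) ≈ -1.7321
Since -0.8660 ≠ -1.7321, the equation fails at this point, so it cannot hold for every real x for which both sides are defined.
The correct double-angle formula is sin(2x) = 2sin(x)cos(x).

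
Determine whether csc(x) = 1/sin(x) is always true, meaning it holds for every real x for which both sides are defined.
Yes, this is an identity.

Claim: csc(x) = 1/sin(x).
Reasoning: csc(x) is by definition the reciprocal of sin(x), wherever sin(x) ≠ 0.
So the two sides agree for every real x for which both sides are defined.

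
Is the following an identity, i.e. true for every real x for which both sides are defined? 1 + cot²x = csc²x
Yes, this is an identity.

Claim: 1 + cot²x = csc²x.
Reasoning: Start from sin²x + cos²x = 1 and divide every term by sin²x (allowed wherever cot x and csc x are defined): 1 + cot²x = 1/sin²x = csc²x.
So the two sides agree for every real x for which both sides are defined.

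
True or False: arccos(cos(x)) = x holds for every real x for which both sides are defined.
False.

Claim: arccos(cos(x)) = x.
Test a specific point where both sides are defined: x = -π/2.
LHS = arccos(cos(x)) ≈ 1.5708
RHS = x ≈ -1.5708
Since 1.5708 ≠ -1.5708, the equation fails at this point, so it cannot hold for every real x for which both sides are defined.
arccos only returns values in [0, π], so arccos(cos(x)) = x holds only for x in that interval, not for all real x.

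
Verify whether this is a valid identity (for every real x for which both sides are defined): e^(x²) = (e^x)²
No, this is NOT an identity.

Claim: e^(x²) = (e^x)².
Test a specific point where both sides are defined: x = 1.
LHS = e^(x²) ≈ 2.7183
RHS = (e^x)² ≈ 7.3891
Since 2.7183 ≠ 7.3891, the equation fails at this point, so it cannot hold for every real x for which both sides are defined.
(e^x)² = e^(2x), and 2x ≠ x² in general.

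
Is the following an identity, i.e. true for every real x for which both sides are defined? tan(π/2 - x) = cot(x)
Claim: tan(π/2 - x) = cot(x).
Reasoning: tan(π/2 - x) = sin(π/2 - x)/cos(π/2 - x) = cos(x)/sin(x) = cot(x), using the cofunction identities sin(π/2 - x) = cos(x) and cos(π/2 - x) = sin(x).
So the two sides agree for every real x for which both sides are defined.

Conclusion: Yes, this is an identity.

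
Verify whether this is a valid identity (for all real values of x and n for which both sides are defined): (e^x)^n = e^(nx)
Claim: (e^x)^n = e^(nx).
Reasoning: e^x is a positive real number, and for a positive base B and real exponent n, B^n = e^(n·ln B). With B = e^x, ln B = x, so (e^x)^n = e^(n·x).
So the two sides agree for all real values of x and n for which both sides are defined.

Conclusion: Yes, this is an identity.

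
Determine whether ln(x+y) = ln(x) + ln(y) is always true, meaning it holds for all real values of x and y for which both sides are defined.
No, this is NOT an identity.

Claim: ln(x+y) = ln(x) + ln(y).
Test a specific point where both sides are defined: x = 5, y = 2.
LHS = ln(x+y) ≈ 1.9459
RHS = ln(x) + ln(y) ≈ 2.3026
Since 1.9459 ≠ 2.3026, the equation fails at this point, so it cannot hold for all real values of x and y for which both sides are defined.
ln(x) + ln(y) = ln(xy), not ln(x+y).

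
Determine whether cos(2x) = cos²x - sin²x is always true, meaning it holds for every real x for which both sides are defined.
Claim: cos(2x) = cos²x - sin²x.
Reasoning: Put y = x in the addition formula cos(x+y) = cos(x)cos(y) - sin(x)sin(y): cos(2x) = cos²x - sin²x.
So the two sides agree for every real x for which both sides are defined.

Conclusion: Yes, this is an identity.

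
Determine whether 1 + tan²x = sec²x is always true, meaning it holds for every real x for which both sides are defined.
Claim: 1 + tan²x = sec²x.
Reasoning: Start from sin²x + cos²x = 1 and divide every term by cos²x (allowed wherever tan x and sec x are defined): tan²x + 1 = 1/cos²x = sec²x.
So the two sides agree for every real x for which both sides are defined.

Conclusion: Yes, this is an identity.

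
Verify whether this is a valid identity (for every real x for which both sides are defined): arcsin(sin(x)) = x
Claim: arcsin(sin(x)) = x.
Test a specific point where both sides are defined: x = 2π/3.
LHS = arcsin(sin(x)) ≈ 1.0472
RHS = x ≈ 2.0944
Since 1.0472 ≠ 2.0944, the equation fails at this point, so it cannot hold for every real x for which both sides are defined.
arcsin only returns values in [-π/2, π/2], so arcsin(sin(x)) = x holds only for x in that interval, not for all real x.

Conclusion: No, this is NOT an identity.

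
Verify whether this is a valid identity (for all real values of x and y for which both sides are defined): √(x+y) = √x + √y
Claim: √(x+y) = √x + √y.
Test a specific point where both sides are defined: x = 5, y = 1.
LHS = √(x+y) ≈ 2.4495
RHS = √x + √y ≈ 3.2361
Since 2.4495 ≠ 3.2361, the equation fails at this point, so it cannot hold for all real values of x and y for which both sides are defined.
Squaring the right side gives x + 2√(xy) + y, not x + y.

Conclusion: No, this is NOT an identity.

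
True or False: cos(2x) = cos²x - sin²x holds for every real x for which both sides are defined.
Claim: cos(2x) = cos²x - sin²x.
Reasoning: Put y = x in the addition formula cos(x+y) = cos(x)cos(y) - sin(x)sin(y): cos(2x) = cos²x - sin²x.
So the two sides agree for every real x for which both sides are defined.

Conclusion: True.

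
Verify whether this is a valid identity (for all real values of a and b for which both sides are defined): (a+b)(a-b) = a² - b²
Claim: (a+b)(a-b) = a² - b².
Reasoning: Expand: (a+b)(a-b) = a² - ab + ba - b² = a² - b² (the cross terms cancel).
So the two sides agree for all real values of a and b for which both sides are defined.

Conclusion: Yes, this is an identity.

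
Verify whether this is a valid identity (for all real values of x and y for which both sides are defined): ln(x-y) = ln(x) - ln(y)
Claim: ln(x-y) = ln(x) - ln(y).
Test a specific point where both sides are defined: x = 3, y = 3/2.
LHS = ln(x-y) ≈ 0.4055
RHS = ln(x) - ln(y) ≈ 0.6931
Since 0.4055 ≠ 0.6931, the equation fails at this point, so it cannot hold for all real values of x and y for which both sides are defined.
ln(x) - ln(y) = ln(x/y), not ln(x-y).

Conclusion: No, this is NOT an identity.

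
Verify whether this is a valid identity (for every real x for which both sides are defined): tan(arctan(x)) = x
Yes, this is an identity.

Claim: tan(arctan(x)) = x.
Reasoning: For every real x, arctan(x) is by definition the angle in (-π/2, π/2) whose tangent equals x. Taking the tangent of that angle returns x.
So the two sides agree for every real x for which both sides are defined.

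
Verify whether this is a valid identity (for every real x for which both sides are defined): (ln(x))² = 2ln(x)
No, this is NOT an identity.

Claim: (ln(x))² = 2ln(x).
Test a specific point where both sides are defined: x = 4.
LHS = (ln(x))² ≈ 1.9218
RHS = 2ln(x) ≈ 2.7726
Since 1.9218 ≠ 2.7726, the equation fails at this point, so it cannot hold for every real x for which both sides are defined.
2ln(x) equals ln(x²), which is not the same as (ln x)².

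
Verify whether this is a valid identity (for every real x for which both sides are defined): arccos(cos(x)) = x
Claim: arccos(cos(x)) = x.
Test a specific point where both sides are defined: x = -π/2.
LHS = arccos(cos(x)) ≈ 1.5708
RHS = x ≈ -1.5708
Since 1.5708 ≠ -1.5708, the equation fails at this point, so it cannot hold for every real x for which both sides are defined.
arccos only returns values in [0, π], so arccos(cos(x)) = x holds only for x in that interval, not for all real x.

Conclusion: No, this is NOT an identity.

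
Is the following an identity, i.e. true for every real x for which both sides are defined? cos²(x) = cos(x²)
No, this is NOT an identity.

Claim: cos²(x) = cos(x²).
Test a specific point where both sides are defined: x = π/2.
LHS = cos²(x) ≈ 0.0000
RHS = cos(x²) ≈ -0.7812
Since 0.0000 ≠ -0.7812, the equation fails at this point, so it cannot hold for every real x for which both sides are defined.
cos²(x) means (cos x)², squaring the output; cos(x²) squares the input. These are different functions.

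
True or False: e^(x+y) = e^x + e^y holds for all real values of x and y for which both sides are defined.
Claim: e^(x+y) = e^x + e^y.
Test a specific point where both sides are defined: x = 3, y = 3/2.
LHS = e^(x+y) ≈ 90.0171
RHS = e^x + e^y ≈ 24.5672
Since 90.0171 ≠ 24.5672, the equation fails at this point, so it cannot hold for all real values of x and y for which both sides are defined.
The correct rule is e^(x+y) = e^x · e^y (a product, not a sum).

Conclusion: False.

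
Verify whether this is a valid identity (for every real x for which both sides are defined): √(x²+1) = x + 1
Claim: √(x²+1) = x + 1.
Test a specific point where both sides are defined: x = 1/2.
LHS = √(x²+1) ≈ 1.1180
RHS = x + 1 ≈ 1.5000
Since 1.1180 ≠ 1.5000, the equation fails at this point, so it cannot hold for every real x for which both sides are defined.
(x+1)² = x² + 2x + 1 ≠ x² + 1 unless x = 0.

Conclusion: No, this is NOT an identity.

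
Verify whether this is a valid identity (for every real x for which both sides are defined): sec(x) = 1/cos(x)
Yes, this is an identity.

Claim: sec(x) = 1/cos(x).
Reasoning: sec(x) is by definition the reciprocal of cos(x), wherever cos(x) ≠ 0.
So the two sides agree for every real x for which both sides are defined.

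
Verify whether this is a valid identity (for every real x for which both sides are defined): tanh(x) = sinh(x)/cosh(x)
Yes, this is an identity.

Claim: tanh(x) = sinh(x)/cosh(x).
Reasoning: tanh(x) is defined as sinh(x)/cosh(x) = (e^x - e^-x)/(e^x + e^-x); cosh(x) ≥ 1 is never zero, so this holds for every real x.
So the two sides agree for every real x for which both sides are defined.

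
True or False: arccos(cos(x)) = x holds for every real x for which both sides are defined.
Claim: arccos(cos(x)) = x.
Test a specific point where both sides are defined: x = -π/3.
LHS = arccos(cos(x)) ≈ 1.0472
RHS = x ≈ -1.0472
Since 1.0472 ≠ -1.0472, the equation fails at this point, so it cannot hold for every real x for which both sides are defined.
arccos only returns values in [0, π], so arccos(cos(x)) = x holds only for x in that interval, not for all real x.

Conclusion: False.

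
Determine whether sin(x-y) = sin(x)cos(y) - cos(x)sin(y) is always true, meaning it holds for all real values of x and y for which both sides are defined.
Claim: sin(x-y) = sin(x)cos(y) - cos(x)sin(y).
Reasoning: Replace y by -y in sin(x+y) = sin(x)cos(y) + cos(x)sin(y) and use cos(-y) = cos(y), sin(-y) = -sin(y): sin(x-y) = sin(x)cos(y) - cos(x)sin(y).
So the two sides agree for all real values of x and y for which both sides are defined.

Conclusion: Yes, this is an identity.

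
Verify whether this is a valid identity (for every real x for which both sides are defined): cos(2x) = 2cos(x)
Claim: cos(2x) = 2cos(x).
Test a specific point where both sides are defined: x = 2π/3.
LHS = cos(2x) ≈ -0.5000
RHS = 2cos(x) ≈ -1.0000
Since -0.5000 ≠ -1.0000, the equation fails at this point, so it cannot hold for every real x for which both sides are defined.
The correct double-angle formula is cos(2x) = cos²x - sin²x.

Conclusion: No, this is NOT an identity.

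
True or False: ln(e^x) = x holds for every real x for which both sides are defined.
True.

Claim: ln(e^x) = x.
Reasoning: ln is the inverse of the exponential: ln(e^x) asks for the exponent p with e^p = e^x, and since e^p is one-to-one that exponent is p = x.
So the two sides agree for every real x for which both sides are defined.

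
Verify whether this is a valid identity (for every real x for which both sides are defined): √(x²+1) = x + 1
Claim: √(x²+1) = x + 1.
Test a specific point where both sides are defined: x = -1.
LHS = √(x²+1) ≈ 1.4142
RHS = x + 1 ≈ 0.0000
Since 1.4142 ≠ 0.0000, the equation fails at this point, so it cannot hold for every real x for which both sides are defined.
(x+1)² = x² + 2x + 1 ≠ x² + 1 unless x = 0.

Conclusion: No, this is NOT an identity.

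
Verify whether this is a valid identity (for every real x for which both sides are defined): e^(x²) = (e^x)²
Claim: e^(x²) = (e^x)².
Test a specific point where both sides are defined: x = -2.
LHS = e^(x²) ≈ 54.5982
RHS = (e^x)² ≈ 0.0183
Since 54.5982 ≠ 0.0183, the equation fails at this point, so it cannot hold for every real x for which both sides are defined.
(e^x)² = e^(2x), and 2x ≠ x² in general.

Conclusion: No, this is NOT an identity.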